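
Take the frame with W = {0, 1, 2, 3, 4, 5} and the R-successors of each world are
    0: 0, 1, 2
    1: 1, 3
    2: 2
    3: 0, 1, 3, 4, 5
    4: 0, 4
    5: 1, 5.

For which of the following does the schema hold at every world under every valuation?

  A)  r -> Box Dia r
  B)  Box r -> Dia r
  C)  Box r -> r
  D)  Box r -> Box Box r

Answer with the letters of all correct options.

B, C

R is reflexive: each world relates to itself.
R is not symmetric: 0 R 1 but not 1 R 0.
R is not transitive: 0 R 1 and 1 R 3 but not 0 R 3.
R is serial: every world has an R-successor.
(A) r -> Box Dia r is axiom B; it is valid on a frame exactly when R is symmetric. R is not symmetric, so not valid.
(B) Box r -> Dia r is axiom D, which corresponds to seriality. R is serial — valid.
(C) Box r -> r is axiom T, which corresponds to reflexivity. R is reflexive — valid.
(D) axiom 4: valid iff R is transitive. R is not transitive — not valid.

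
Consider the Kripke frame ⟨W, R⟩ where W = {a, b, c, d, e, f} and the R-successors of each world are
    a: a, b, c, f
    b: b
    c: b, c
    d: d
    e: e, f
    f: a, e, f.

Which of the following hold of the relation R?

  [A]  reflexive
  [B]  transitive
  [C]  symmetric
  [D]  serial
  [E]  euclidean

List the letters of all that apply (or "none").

(A) reflexive: each world relates to itself.
(B) not transitive: a R f and f R e but not a R e.
(C) not symmetric: a R b but not b R a.
(D) serial: every world has an R-successor.
(E) not euclidean: a R b and a R a but not b R a.

A, D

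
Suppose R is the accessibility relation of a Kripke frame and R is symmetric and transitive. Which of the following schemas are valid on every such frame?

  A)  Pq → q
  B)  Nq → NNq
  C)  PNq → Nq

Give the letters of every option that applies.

B, C

A symmetric transitive relation is euclidean (uRv and uRw give vRu by symmetry, then vRw by transitivity).
(A) Pq → q is the converse of T; it holds exactly when R ⊆ identity. Such an R need not be a subset of the identity — not valid.
(B) Nq → NNq is axiom 4; it is valid on a frame exactly when R is transitive. Every such R is transitive, so valid.
(C) PNq → Nq (the dual of axiom 5) characterises the euclidean frames. Every such R is euclidean — valid.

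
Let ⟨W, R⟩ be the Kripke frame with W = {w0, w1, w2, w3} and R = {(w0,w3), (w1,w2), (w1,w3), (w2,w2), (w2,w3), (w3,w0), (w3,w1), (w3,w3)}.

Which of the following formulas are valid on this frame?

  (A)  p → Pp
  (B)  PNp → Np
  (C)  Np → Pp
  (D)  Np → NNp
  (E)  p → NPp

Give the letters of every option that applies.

R is not reflexive: not w0 R w0.
R is not symmetric: w1 R w2 but not w2 R w1.
R is not transitive: w0 R w3 and w3 R w0 but not w0 R w0.
R is not euclidean: w1 R w3 and w1 R w2 but not w3 R w2.
R is serial: every world has an R-successor.
(A) p → Pp is the dual of axiom T, which corresponds to reflexivity. R is not reflexive — not valid.
(B) the dual of axiom 5: valid iff R is euclidean. R is not euclidean — not valid.
(C) Np → Pp (axiom D) characterises the serial frames. R is serial — valid.
(D) Np → NNp is axiom 4; it is valid on a frame exactly when R is transitive. R is not transitive, so not valid.
(E) axiom B: valid iff R is symmetric. R is not symmetric — not valid.

C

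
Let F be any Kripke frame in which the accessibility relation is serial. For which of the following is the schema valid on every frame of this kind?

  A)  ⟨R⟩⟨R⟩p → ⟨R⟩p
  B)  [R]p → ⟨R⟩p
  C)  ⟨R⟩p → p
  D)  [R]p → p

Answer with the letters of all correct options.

(A) ⟨R⟩⟨R⟩p → ⟨R⟩p is the dual of axiom 4; it is valid on a frame exactly when R is transitive. Such an R need not be transitive, so not valid.
(B) [R]p → ⟨R⟩p (axiom D) characterises the serial frames. Every such R is serial — valid.
(C) ⟨R⟩p → p is valid only on frames where every R-edge is a self-loop. Such an R need not be a subset of the identity — not valid.
(D) axiom T: valid iff R is reflexive. Such an R need not be reflexive — not valid.

B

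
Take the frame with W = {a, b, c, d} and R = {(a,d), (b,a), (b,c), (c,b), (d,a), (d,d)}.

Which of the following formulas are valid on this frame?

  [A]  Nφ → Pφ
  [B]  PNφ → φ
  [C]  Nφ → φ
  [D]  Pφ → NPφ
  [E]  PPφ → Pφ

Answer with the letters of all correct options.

R is not reflexive: not a R a.
R is not symmetric: b R a but not a R b.
R is not transitive: a R d and d R a but not a R a.
R is not euclidean: b R a and b R c but not a R c.
R is serial: every world has an R-successor.
(A) Nφ → Pφ (axiom D) characterises the serial frames. R is serial — valid.
(B) PNφ → φ is the dual of axiom B, which corresponds to symmetry. R is not symmetric — not valid.
(C) Nφ → φ is axiom T, which corresponds to reflexivity. R is not reflexive — not valid.
(D) Pφ → NPφ is axiom 5; it is valid on a frame exactly when R is euclidean. R is not euclidean, so not valid.
(E) PPφ → Pφ (the dual of axiom 4) characterises the transitive frames. R is not transitive — not valid.

A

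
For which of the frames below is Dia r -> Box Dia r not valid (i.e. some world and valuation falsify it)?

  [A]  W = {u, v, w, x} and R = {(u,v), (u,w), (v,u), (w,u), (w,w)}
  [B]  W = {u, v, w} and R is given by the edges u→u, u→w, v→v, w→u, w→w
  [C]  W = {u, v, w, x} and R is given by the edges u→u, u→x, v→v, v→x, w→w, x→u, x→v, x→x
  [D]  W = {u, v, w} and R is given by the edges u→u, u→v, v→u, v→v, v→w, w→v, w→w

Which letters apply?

A, C, D

The schema Dia r -> Box Dia r is axiom 5; it is valid on a frame iff R is euclidean.
(A) R is not euclidean (u R v and u R w but not v R w), so the schema fails here.
(B) R is euclidean (any two R-successors of the same world are R-related), so the schema is valid here.
(C) R is not euclidean (x R u and x R v but not u R v), so the schema fails here.
(D) R is not euclidean (v R u and v R w but not u R w), so the schema fails here.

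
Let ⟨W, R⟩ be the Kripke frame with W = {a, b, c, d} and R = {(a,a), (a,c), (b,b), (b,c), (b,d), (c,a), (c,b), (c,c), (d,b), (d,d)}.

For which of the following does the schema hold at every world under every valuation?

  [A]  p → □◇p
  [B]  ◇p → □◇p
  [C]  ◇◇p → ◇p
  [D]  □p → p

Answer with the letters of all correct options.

R is reflexive: each world relates to itself.
R is symmetric: every R-edge is matched by its reverse.
R is not transitive: a R c and c R b but not a R b.
R is not euclidean: b R c and b R d but not c R d.
(A) p → □◇p (axiom B) characterises the symmetric frames. R is symmetric — valid.
(B) axiom 5: valid iff R is euclidean. R is not euclidean — not valid.
(C) ◇◇p → ◇p is the dual of axiom 4; it is valid on a frame exactly when R is transitive. R is not transitive, so not valid.
(D) □p → p is axiom T, which corresponds to reflexivity. R is reflexive — valid.

A, D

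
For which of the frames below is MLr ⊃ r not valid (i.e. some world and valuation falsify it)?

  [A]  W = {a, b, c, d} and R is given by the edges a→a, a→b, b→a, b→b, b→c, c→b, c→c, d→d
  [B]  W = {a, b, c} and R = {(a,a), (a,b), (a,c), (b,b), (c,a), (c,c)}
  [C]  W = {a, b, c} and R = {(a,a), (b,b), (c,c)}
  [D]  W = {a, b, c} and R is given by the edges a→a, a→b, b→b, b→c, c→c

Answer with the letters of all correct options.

The schema MLr ⊃ r is the dual of axiom B; it is valid on a frame iff R is symmetric.
(A) R is symmetric (every R-edge is matched by its reverse), so the schema is valid here.
(B) R is not symmetric (a R b but not b R a), so the schema fails here.
(C) R is symmetric (every R-edge is matched by its reverse), so the schema is valid here.
(D) R is not symmetric (a R b but not b R a), so the schema fails here.

B, D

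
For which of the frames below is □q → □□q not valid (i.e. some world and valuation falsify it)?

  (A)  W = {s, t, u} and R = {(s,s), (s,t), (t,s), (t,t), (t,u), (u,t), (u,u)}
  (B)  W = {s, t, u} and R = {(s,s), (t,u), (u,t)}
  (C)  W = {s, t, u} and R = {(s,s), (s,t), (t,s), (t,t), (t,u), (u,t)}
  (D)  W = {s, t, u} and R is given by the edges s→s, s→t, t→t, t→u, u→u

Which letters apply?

A, B, C, D

The schema □q → □□q is axiom 4; it is valid on a frame iff R is transitive.
(A) R is not transitive (s R t and t R u but not s R u), so the schema fails here.
(B) R is not transitive (t R u and u R t but not t R t), so the schema fails here.
(C) R is not transitive (s R t and t R u but not s R u), so the schema fails here.
(D) R is not transitive (s R t and t R u but not s R u), so the schema fails here.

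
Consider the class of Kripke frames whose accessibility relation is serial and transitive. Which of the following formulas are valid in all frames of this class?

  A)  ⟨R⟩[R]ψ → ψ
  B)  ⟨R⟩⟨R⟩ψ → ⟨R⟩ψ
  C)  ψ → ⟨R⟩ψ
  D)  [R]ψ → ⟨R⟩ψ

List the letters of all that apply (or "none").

B, D

(A) ⟨R⟩[R]ψ → ψ is the dual of axiom B, which corresponds to symmetry. Such an R need not be symmetric — not valid.
(B) the dual of axiom 4: valid iff R is transitive. Every such R is transitive — valid.
(C) ψ → ⟨R⟩ψ is the dual of axiom T; it is valid on a frame exactly when R is reflexive. Such an R need not be reflexive, so not valid.
(D) [R]ψ → ⟨R⟩ψ is axiom D, which corresponds to seriality. Every such R is serial — valid.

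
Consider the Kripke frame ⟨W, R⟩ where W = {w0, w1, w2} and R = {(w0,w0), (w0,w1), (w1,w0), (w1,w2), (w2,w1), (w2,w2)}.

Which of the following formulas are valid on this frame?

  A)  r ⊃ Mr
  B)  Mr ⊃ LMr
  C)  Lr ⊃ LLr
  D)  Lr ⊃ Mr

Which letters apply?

D

R is not reflexive: not w1 R w1.
R is not transitive: w0 R w1 and w1 R w2 but not w0 R w2.
R is not euclidean: w1 R w0 and w1 R w2 but not w0 R w2.
R is serial: every world has an R-successor.
(A) r ⊃ Mr is the dual of axiom T; it is valid on a frame exactly when R is reflexive. R is not reflexive, so not valid.
(B) Mr ⊃ LMr is axiom 5; it is valid on a frame exactly when R is euclidean. R is not euclidean, so not valid.
(C) Lr ⊃ LLr is axiom 4, which corresponds to transitivity. R is not transitive — not valid.
(D) Lr ⊃ Mr is axiom D; it is valid on a frame exactly when R is serial. R is serial, so valid.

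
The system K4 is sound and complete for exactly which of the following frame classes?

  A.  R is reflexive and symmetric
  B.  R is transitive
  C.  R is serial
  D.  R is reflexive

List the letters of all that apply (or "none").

B

(A) this class determines B (= KTB), not K4.
(B) K4 is sound and complete for exactly this class.
(C) this class determines D, not K4.
(D) this class determines T (= KT), not K4.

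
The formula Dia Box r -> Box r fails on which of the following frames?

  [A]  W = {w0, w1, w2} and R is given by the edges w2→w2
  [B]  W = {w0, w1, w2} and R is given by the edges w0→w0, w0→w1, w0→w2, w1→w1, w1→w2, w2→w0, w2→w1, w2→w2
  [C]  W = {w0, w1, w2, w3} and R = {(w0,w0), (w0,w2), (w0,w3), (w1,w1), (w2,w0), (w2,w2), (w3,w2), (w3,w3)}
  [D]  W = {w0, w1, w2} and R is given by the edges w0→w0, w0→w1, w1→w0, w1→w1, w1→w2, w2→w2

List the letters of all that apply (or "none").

B, C, D

The schema Dia Box r -> Box r is the dual of axiom 5; it is valid on a frame iff R is euclidean.
(A) R is euclidean (any two R-successors of the same world are R-related), so the schema is valid here.
(B) R is not euclidean (w0 R w1 and w0 R w0 but not w1 R w0), so the schema fails here.
(C) R is not euclidean (w0 R w2 and w0 R w3 but not w2 R w3), so the schema fails here.
(D) R is not euclidean (w1 R w0 and w1 R w2 but not w0 R w2), so the schema fails here.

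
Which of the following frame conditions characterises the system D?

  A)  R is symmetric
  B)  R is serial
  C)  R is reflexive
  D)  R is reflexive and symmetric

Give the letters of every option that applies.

B

(A) this class determines KB, not D.
(B) D is sound and complete for exactly this class.
(C) this class determines T (= KT), not D.
(D) this class determines B (= KTB), not D.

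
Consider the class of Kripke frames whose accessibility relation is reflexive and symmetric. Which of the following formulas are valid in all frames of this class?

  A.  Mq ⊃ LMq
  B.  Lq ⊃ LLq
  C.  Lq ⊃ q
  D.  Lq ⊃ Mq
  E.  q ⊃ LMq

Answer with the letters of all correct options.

C, D, E

Reflexive relations are serial.
(A) Mq ⊃ LMq is axiom 5; it is valid on a frame exactly when R is euclidean. Such an R need not be euclidean, so not valid.
(B) Lq ⊃ LLq (axiom 4) characterises the transitive frames. Such an R need not be transitive — not valid.
(C) axiom T: valid iff R is reflexive. Every such R is reflexive — valid.
(D) axiom D: valid iff R is serial. Every such R is serial — valid.
(E) q ⊃ LMq (axiom B) characterises the symmetric frames. Every such R is symmetric — valid.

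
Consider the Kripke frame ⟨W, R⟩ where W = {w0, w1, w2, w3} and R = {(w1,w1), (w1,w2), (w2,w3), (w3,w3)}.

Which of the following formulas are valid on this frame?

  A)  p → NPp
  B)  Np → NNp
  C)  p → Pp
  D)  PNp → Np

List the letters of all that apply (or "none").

none

R is not reflexive: not w0 R w0.
R is not symmetric: w1 R w2 but not w2 R w1.
R is not transitive: w1 R w2 and w2 R w3 but not w1 R w3.
R is not euclidean: w1 R w2 and w1 R w1 but not w2 R w1.
(A) axiom B: valid iff R is symmetric. R is not symmetric — not valid.
(B) Np → NNp is axiom 4, which corresponds to transitivity. R is not transitive — not valid.
(C) p → Pp is the dual of axiom T, which corresponds to reflexivity. R is not reflexive — not valid.
(D) PNp → Np (the dual of axiom 5) characterises the euclidean frames. R is not euclidean — not valid.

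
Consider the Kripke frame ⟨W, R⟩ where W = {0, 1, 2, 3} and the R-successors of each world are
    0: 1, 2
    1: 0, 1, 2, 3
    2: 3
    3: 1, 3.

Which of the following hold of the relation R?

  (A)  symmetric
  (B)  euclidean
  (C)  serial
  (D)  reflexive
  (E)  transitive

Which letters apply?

C

(A) not symmetric: 0 R 2 but not 2 R 0.
(B) not euclidean: 0 R 2 and 0 R 1 but not 2 R 1.
(C) serial: every world has an R-successor.
(D) not reflexive: not 0 R 0.
(E) not transitive: 0 R 1 and 1 R 0 but not 0 R 0.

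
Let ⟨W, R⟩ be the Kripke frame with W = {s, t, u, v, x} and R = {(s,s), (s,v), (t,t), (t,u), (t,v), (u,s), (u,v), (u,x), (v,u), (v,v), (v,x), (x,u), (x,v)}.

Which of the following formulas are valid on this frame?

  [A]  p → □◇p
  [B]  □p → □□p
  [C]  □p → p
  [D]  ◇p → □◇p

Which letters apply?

none

R is not reflexive: not u R u.
R is not symmetric: s R v but not v R s.
R is not transitive: s R v and v R u but not s R u.
R is not euclidean: s R v and s R s but not v R s.
(A) axiom B: valid iff R is symmetric. R is not symmetric — not valid.
(B) axiom 4: valid iff R is transitive. R is not transitive — not valid.
(C) □p → p (axiom T) characterises the reflexive frames. R is not reflexive — not valid.
(D) ◇p → □◇p is axiom 5, which corresponds to the euclidean property. R is not euclidean — not valid.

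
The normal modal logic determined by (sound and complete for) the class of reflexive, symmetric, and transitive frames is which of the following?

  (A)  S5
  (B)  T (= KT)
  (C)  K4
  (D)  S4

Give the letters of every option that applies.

(A) S5 is determined by exactly this class.
(B) T (= KT) is determined by the class of reflexive frames.
(C) K4 is determined by the class of transitive frames.
(D) S4 is determined by the class of reflexive and transitive frames.

A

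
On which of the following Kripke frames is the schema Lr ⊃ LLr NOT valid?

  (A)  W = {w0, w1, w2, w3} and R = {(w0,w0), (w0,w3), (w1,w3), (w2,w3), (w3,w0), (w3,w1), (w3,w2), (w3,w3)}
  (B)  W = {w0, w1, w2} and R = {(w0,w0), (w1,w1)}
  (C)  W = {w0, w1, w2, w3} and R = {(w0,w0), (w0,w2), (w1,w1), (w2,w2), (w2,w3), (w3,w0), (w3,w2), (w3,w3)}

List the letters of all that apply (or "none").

A, C

The schema Lr ⊃ LLr is axiom 4; it is valid on a frame iff R is transitive.
(A) R is not transitive (w0 R w3 and w3 R w1 but not w0 R w1), so the schema fails here.
(B) R is transitive (R is closed under composition), so the schema is valid here.
(C) R is not transitive (w0 R w2 and w2 R w3 but not w0 R w3), so the schema fails here.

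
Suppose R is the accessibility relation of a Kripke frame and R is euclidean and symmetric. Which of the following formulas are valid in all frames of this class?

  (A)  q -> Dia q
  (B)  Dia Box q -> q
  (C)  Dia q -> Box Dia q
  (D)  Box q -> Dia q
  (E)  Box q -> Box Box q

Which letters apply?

B, C, E

A symmetric euclidean relation is transitive (uRv and vRw give vRu by symmetry, then uRw by the euclidean condition, applied at v).
(A) q -> Dia q (the dual of axiom T) characterises the reflexive frames. Such an R need not be reflexive — not valid.
(B) Dia Box q -> q (the dual of axiom B) characterises the symmetric frames. Every such R is symmetric — valid.
(C) Dia q -> Box Dia q (axiom 5) characterises the euclidean frames. Every such R is euclidean — valid.
(D) axiom D: valid iff R is serial. Such an R need not be serial — not valid.
(E) Box q -> Box Box q is axiom 4, which corresponds to transitivity. Every such R is transitive — valid.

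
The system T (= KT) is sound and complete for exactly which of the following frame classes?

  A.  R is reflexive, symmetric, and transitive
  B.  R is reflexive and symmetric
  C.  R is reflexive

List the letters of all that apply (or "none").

(A) this class determines S5, not T (= KT).
(B) this class determines B (= KTB), not T (= KT).
(C) T (= KT) is sound and complete for exactly this class.

C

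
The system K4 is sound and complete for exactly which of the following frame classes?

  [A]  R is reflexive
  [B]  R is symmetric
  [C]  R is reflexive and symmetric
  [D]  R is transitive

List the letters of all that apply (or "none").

(A) this class determines T (= KT), not K4.
(B) this class determines KB, not K4.
(C) this class determines B (= KTB), not K4.
(D) K4 is sound and complete for exactly this class.

D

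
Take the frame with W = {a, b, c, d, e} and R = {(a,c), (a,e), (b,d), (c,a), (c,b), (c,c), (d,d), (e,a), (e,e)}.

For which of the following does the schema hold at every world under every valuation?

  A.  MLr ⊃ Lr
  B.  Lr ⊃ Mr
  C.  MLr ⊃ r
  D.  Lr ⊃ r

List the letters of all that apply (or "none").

R is not reflexive: not a R a.
R is not symmetric: b R d but not d R b.
R is not euclidean: a R c and a R e but not c R e.
R is serial: every world has an R-successor.
(A) MLr ⊃ Lr (the dual of axiom 5) characterises the euclidean frames. R is not euclidean — not valid.
(B) Lr ⊃ Mr is axiom D, which corresponds to seriality. R is serial — valid.
(C) MLr ⊃ r (the dual of axiom B) characterises the symmetric frames. R is not symmetric — not valid.
(D) Lr ⊃ r is axiom T, which corresponds to reflexivity. R is not reflexive — not valid.

B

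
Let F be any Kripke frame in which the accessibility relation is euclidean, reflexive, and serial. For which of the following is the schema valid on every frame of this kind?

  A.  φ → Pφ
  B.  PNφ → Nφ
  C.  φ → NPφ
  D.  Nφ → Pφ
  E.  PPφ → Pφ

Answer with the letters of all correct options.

A relation that is euclidean, reflexive, and serial is also symmetric and transitive.
(A) φ → Pφ is the dual of axiom T; it is valid on a frame exactly when R is reflexive. Every such R is reflexive, so valid.
(B) PNφ → Nφ is the dual of axiom 5; it is valid on a frame exactly when R is euclidean. Every such R is euclidean, so valid.
(C) axiom B: valid iff R is symmetric. Every such R is symmetric — valid.
(D) Nφ → Pφ is axiom D, which corresponds to seriality. Every such R is serial — valid.
(E) PPφ → Pφ is the dual of axiom 4, which corresponds to transitivity. Every such R is transitive — valid.

A, B, C, D, E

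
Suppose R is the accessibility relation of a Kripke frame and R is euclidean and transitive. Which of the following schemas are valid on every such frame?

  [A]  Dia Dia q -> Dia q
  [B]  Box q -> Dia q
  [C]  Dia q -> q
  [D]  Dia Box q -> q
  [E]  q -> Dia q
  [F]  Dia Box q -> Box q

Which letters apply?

A, F

(A) Dia Dia q -> Dia q (the dual of axiom 4) characterises the transitive frames. Every such R is transitive — valid.
(B) axiom D: valid iff R is serial. Such an R need not be serial — not valid.
(C) Dia q -> q is valid only on frames where every R-edge is a self-loop. Such an R need not be a subset of the identity — not valid.
(D) Dia Box q -> q (the dual of axiom B) characterises the symmetric frames. Such an R need not be symmetric — not valid.
(E) the dual of axiom T: valid iff R is reflexive. Such an R need not be reflexive — not valid.
(F) Dia Box q -> Box q is the dual of axiom 5; it is valid on a frame exactly when R is euclidean. Every such R is euclidean, so valid.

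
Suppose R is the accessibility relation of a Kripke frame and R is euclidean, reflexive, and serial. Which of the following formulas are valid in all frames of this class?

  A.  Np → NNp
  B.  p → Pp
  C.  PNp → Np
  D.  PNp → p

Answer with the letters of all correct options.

A, B, C, D

A relation that is euclidean, reflexive, and serial is also symmetric and transitive.
(A) Np → NNp (axiom 4) characterises the transitive frames. Every such R is transitive — valid.
(B) p → Pp is the dual of axiom T, which corresponds to reflexivity. Every such R is reflexive — valid.
(C) PNp → Np is the dual of axiom 5, which corresponds to the euclidean property. Every such R is euclidean — valid.
(D) the dual of axiom B: valid iff R is symmetric. Every such R is symmetric — valid.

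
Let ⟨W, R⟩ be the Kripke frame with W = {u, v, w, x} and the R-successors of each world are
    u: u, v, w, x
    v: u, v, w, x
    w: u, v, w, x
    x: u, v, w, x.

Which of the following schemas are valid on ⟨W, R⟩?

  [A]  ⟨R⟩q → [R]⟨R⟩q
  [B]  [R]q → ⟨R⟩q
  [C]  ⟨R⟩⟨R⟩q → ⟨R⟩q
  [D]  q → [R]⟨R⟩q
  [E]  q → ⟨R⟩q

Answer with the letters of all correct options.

A, B, C, D, E

R is reflexive: each world relates to itself.
R is symmetric: every R-edge is matched by its reverse.
R is transitive: R is closed under composition.
R is euclidean: any two R-successors of the same world are R-related.
R is serial: every world has an R-successor.
(A) axiom 5: valid iff R is euclidean. R is euclidean — valid.
(B) [R]q → ⟨R⟩q is axiom D; it is valid on a frame exactly when R is serial. R is serial, so valid.
(C) ⟨R⟩⟨R⟩q → ⟨R⟩q (the dual of axiom 4) characterises the transitive frames. R is transitive — valid.
(D) q → [R]⟨R⟩q (axiom B) characterises the symmetric frames. R is symmetric — valid.
(E) q → ⟨R⟩q is the dual of axiom T, which corresponds to reflexivity. R is reflexive — valid.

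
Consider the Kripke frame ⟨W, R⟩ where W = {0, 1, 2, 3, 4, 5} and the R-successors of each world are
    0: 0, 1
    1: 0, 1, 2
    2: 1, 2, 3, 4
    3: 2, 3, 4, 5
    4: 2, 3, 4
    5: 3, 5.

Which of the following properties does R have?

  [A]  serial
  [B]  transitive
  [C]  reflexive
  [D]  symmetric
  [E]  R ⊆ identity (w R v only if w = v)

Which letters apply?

(A) serial: every world has an R-successor.
(B) not transitive: 0 R 1 and 1 R 2 but not 0 R 2.
(C) reflexive: each world relates to itself.
(D) symmetric: every R-edge is matched by its reverse.
(E) not ⊆ identity: 0 R 1 with 0 ≠ 1.

A, C, D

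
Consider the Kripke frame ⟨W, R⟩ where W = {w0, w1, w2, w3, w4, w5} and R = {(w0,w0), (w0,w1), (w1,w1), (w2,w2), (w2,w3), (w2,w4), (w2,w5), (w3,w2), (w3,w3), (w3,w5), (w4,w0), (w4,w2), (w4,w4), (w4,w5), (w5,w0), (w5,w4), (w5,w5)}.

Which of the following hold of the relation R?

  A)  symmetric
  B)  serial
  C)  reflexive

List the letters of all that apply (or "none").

B, C

(A) not symmetric: w0 R w1 but not w1 R w0.
(B) serial: every world has an R-successor.
(C) reflexive: each world relates to itself.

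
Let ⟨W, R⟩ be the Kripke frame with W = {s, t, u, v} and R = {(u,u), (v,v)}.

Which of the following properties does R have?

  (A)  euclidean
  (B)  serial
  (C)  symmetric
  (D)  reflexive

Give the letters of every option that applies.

A, C

(A) euclidean: any two R-successors of the same world are R-related.
(B) not serial: s has no R-successor.
(C) symmetric: every R-edge is matched by its reverse.
(D) not reflexive: not s R s.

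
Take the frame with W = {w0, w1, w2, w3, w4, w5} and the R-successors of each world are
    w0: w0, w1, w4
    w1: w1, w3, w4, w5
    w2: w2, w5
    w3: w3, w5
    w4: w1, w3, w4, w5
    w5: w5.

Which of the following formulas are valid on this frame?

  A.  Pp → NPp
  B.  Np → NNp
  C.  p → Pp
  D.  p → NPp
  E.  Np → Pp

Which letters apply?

R is reflexive: each world relates to itself.
R is not symmetric: w0 R w1 but not w1 R w0.
R is not transitive: w0 R w1 and w1 R w3 but not w0 R w3.
R is not euclidean: w0 R w1 and w0 R w0 but not w1 R w0.
R is serial: every world has an R-successor.
(A) Pp → NPp is axiom 5; it is valid on a frame exactly when R is euclidean. R is not euclidean, so not valid.
(B) Np → NNp is axiom 4, which corresponds to transitivity. R is not transitive — not valid.
(C) the dual of axiom T: valid iff R is reflexive. R is reflexive — valid.
(D) p → NPp (axiom B) characterises the symmetric frames. R is not symmetric — not valid.
(E) Np → Pp (axiom D) characterises the serial frames. R is serial — valid.

C, E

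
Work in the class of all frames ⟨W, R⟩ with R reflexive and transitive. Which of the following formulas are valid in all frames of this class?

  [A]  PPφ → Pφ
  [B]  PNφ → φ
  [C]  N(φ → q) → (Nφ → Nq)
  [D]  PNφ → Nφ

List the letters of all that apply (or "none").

A, C

Reflexive relations are serial.
(A) PPφ → Pφ is the dual of axiom 4, which corresponds to transitivity. Every such R is transitive — valid.
(B) PNφ → φ is the dual of axiom B, which corresponds to symmetry. Such an R need not be symmetric — not valid.
(C) N(φ → q) → (Nφ → Nq) is the K axiom; it holds on all frames — valid.
(D) the dual of axiom 5: valid iff R is euclidean. Such an R need not be euclidean — not valid.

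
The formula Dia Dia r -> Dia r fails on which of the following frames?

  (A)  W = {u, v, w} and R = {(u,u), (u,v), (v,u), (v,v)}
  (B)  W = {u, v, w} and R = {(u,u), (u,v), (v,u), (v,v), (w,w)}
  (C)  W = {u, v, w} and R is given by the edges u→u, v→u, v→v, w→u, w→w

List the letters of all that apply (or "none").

The schema Dia Dia r -> Dia r is the dual of axiom 4; it is valid on a frame iff R is transitive.
(A) R is transitive (R is closed under composition), so the schema is valid here.
(B) R is transitive (R is closed under composition), so the schema is valid here.
(C) R is transitive (R is closed under composition), so the schema is valid here.

none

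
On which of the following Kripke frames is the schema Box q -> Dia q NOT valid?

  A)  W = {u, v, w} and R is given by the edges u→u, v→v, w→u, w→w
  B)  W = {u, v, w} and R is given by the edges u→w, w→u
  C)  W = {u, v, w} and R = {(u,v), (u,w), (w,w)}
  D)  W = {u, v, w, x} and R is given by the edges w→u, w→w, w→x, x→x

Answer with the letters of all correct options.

The schema Box q -> Dia q is axiom D; it is valid on a frame iff R is serial.
(A) R is serial (every world has an R-successor), so the schema is valid here.
(B) R is not serial (v has no R-successor), so the schema fails here.
(C) R is not serial (v has no R-successor), so the schema fails here.
(D) R is not serial (u has no R-successor), so the schema fails here.

B, C, D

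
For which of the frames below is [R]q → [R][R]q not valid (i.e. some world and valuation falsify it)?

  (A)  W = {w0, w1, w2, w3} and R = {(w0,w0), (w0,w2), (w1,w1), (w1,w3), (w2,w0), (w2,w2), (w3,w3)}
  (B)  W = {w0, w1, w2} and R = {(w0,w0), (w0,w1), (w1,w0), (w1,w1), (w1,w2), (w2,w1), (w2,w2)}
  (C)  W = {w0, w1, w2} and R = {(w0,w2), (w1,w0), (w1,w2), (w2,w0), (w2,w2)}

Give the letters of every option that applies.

The schema [R]q → [R][R]q is axiom 4; it is valid on a frame iff R is transitive.
(A) R is transitive (R is closed under composition), so the schema is valid here.
(B) R is not transitive (w0 R w1 and w1 R w2 but not w0 R w2), so the schema fails here.
(C) R is not transitive (w0 R w2 and w2 R w0 but not w0 R w0), so the schema fails here.

B, C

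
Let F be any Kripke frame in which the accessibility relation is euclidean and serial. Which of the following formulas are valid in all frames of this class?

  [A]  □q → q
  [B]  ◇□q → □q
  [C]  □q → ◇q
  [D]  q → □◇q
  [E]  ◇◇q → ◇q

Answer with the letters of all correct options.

(A) □q → q (axiom T) characterises the reflexive frames. Such an R need not be reflexive — not valid.
(B) ◇□q → □q is the dual of axiom 5, which corresponds to the euclidean property. Every such R is euclidean — valid.
(C) □q → ◇q is axiom D, which corresponds to seriality. Every such R is serial — valid.
(D) axiom B: valid iff R is symmetric. Such an R need not be symmetric — not valid.
(E) ◇◇q → ◇q is the dual of axiom 4; it is valid on a frame exactly when R is transitive. Such an R need not be transitive, so not valid.

B, C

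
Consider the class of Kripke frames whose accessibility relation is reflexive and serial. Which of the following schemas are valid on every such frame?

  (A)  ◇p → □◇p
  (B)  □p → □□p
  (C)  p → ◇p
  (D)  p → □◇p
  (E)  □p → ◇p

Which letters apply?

C, E

(A) ◇p → □◇p is axiom 5; it is valid on a frame exactly when R is euclidean. Such an R need not be euclidean, so not valid.
(B) □p → □□p is axiom 4, which corresponds to transitivity. Such an R need not be transitive — not valid.
(C) p → ◇p is the dual of axiom T; it is valid on a frame exactly when R is reflexive. Every such R is reflexive, so valid.
(D) p → □◇p (axiom B) characterises the symmetric frames. Such an R need not be symmetric — not valid.
(E) axiom D: valid iff R is serial. Every such R is serial — valid.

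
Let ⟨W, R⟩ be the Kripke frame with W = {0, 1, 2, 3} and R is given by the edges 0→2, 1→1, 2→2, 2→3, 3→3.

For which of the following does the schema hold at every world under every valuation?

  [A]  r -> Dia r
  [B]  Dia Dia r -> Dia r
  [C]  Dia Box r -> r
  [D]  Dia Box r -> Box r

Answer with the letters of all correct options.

none

R is not reflexive: not 0 R 0.
R is not symmetric: 0 R 2 but not 2 R 0.
R is not transitive: 0 R 2 and 2 R 3 but not 0 R 3.
R is not euclidean: 2 R 3 and 2 R 2 but not 3 R 2.
(A) r -> Dia r is the dual of axiom T; it is valid on a frame exactly when R is reflexive. R is not reflexive, so not valid.
(B) Dia Dia r -> Dia r is the dual of axiom 4; it is valid on a frame exactly when R is transitive. R is not transitive, so not valid.
(C) Dia Box r -> r is the dual of axiom B; it is valid on a frame exactly when R is symmetric. R is not symmetric, so not valid.
(D) the dual of axiom 5: valid iff R is euclidean. R is not euclidean — not valid.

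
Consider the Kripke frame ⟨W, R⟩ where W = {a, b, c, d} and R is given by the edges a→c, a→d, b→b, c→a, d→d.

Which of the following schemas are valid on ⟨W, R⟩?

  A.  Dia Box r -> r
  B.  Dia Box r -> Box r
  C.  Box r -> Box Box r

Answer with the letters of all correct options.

none

R is not symmetric: a R d but not d R a.
R is not transitive: a R c and c R a but not a R a.
R is not euclidean: a R c and a R d but not c R d.
(A) Dia Box r -> r (the dual of axiom B) characterises the symmetric frames. R is not symmetric — not valid.
(B) Dia Box r -> Box r is the dual of axiom 5, which corresponds to the euclidean property. R is not euclidean — not valid.
(C) Box r -> Box Box r (axiom 4) characterises the transitive frames. R is not transitive — not valid.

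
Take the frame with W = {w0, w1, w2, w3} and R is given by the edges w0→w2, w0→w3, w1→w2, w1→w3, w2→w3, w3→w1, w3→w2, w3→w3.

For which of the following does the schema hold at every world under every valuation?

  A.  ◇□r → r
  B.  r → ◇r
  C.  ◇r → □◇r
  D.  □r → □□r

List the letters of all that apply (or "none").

none

R is not reflexive: not w0 R w0.
R is not symmetric: w0 R w2 but not w2 R w0.
R is not transitive: w0 R w3 and w3 R w1 but not w0 R w1.
R is not euclidean: w3 R w2 and w3 R w1 but not w2 R w1.
(A) ◇□r → r is the dual of axiom B; it is valid on a frame exactly when R is symmetric. R is not symmetric, so not valid.
(B) the dual of axiom T: valid iff R is reflexive. R is not reflexive — not valid.
(C) ◇r → □◇r (axiom 5) characterises the euclidean frames. R is not euclidean — not valid.
(D) □r → □□r is axiom 4, which corresponds to transitivity. R is not transitive — not valid.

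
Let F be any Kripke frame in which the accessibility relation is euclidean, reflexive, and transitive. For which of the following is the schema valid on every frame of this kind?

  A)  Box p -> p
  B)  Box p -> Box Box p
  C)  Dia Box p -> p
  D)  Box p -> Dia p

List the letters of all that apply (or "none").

A relation that is euclidean, reflexive, and transitive is also serial and symmetric.
(A) axiom T: valid iff R is reflexive. Every such R is reflexive — valid.
(B) Box p -> Box Box p is axiom 4, which corresponds to transitivity. Every such R is transitive — valid.
(C) Dia Box p -> p is the dual of axiom B; it is valid on a frame exactly when R is symmetric. Every such R is symmetric, so valid.
(D) Box p -> Dia p (axiom D) characterises the serial frames. Every such R is serial — valid.

A, B, C, D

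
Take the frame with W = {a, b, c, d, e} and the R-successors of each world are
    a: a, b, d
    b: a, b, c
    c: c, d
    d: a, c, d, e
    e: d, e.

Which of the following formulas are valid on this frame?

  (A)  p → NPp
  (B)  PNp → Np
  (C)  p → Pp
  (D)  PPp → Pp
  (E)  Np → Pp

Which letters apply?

C, E

R is reflexive: each world relates to itself.
R is not symmetric: b R c but not c R b.
R is not transitive: a R b and b R c but not a R c.
R is not euclidean: a R b and a R d but not b R d.
R is serial: every world has an R-successor.
(A) p → NPp (axiom B) characterises the symmetric frames. R is not symmetric — not valid.
(B) the dual of axiom 5: valid iff R is euclidean. R is not euclidean — not valid.
(C) p → Pp (the dual of axiom T) characterises the reflexive frames. R is reflexive — valid.
(D) PPp → Pp is the dual of axiom 4; it is valid on a frame exactly when R is transitive. R is not transitive, so not valid.
(E) Np → Pp (axiom D) characterises the serial frames. R is serial — valid.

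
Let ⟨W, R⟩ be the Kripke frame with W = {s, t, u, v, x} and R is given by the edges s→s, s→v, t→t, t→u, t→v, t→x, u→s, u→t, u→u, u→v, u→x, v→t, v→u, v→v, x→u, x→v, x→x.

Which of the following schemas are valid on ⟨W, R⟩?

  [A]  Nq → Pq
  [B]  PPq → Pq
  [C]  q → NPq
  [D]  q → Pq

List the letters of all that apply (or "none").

A, D

R is reflexive: each world relates to itself.
R is not symmetric: s R v but not v R s.
R is not transitive: s R v and v R t but not s R t.
R is serial: every world has an R-successor.
(A) Nq → Pq is axiom D; it is valid on a frame exactly when R is serial. R is serial, so valid.
(B) PPq → Pq (the dual of axiom 4) characterises the transitive frames. R is not transitive — not valid.
(C) q → NPq is axiom B, which corresponds to symmetry. R is not symmetric — not valid.
(D) the dual of axiom T: valid iff R is reflexive. R is reflexive — valid.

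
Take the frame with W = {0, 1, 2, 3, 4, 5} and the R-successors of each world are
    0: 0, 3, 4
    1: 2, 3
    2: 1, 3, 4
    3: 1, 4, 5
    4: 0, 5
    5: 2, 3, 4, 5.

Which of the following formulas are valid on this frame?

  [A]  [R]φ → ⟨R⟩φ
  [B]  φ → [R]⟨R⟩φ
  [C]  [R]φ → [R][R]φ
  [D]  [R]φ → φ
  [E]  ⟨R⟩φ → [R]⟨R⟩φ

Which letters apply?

R is not reflexive: not 1 R 1.
R is not symmetric: 0 R 3 but not 3 R 0.
R is not transitive: 0 R 3 and 3 R 1 but not 0 R 1.
R is not euclidean: 0 R 3 and 0 R 0 but not 3 R 0.
R is serial: every world has an R-successor.
(A) [R]φ → ⟨R⟩φ is axiom D; it is valid on a frame exactly when R is serial. R is serial, so valid.
(B) φ → [R]⟨R⟩φ is axiom B, which corresponds to symmetry. R is not symmetric — not valid.
(C) [R]φ → [R][R]φ is axiom 4, which corresponds to transitivity. R is not transitive — not valid.
(D) [R]φ → φ (axiom T) characterises the reflexive frames. R is not reflexive — not valid.
(E) axiom 5: valid iff R is euclidean. R is not euclidean — not valid.

A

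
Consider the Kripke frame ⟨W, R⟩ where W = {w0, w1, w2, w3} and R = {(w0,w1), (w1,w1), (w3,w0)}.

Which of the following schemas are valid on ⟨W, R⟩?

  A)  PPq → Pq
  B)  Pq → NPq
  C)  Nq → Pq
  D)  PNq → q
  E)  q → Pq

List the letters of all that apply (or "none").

R is not reflexive: not w0 R w0.
R is not symmetric: w0 R w1 but not w1 R w0.
R is not transitive: w3 R w0 and w0 R w1 but not w3 R w1.
R is not euclidean: w3 R w0 and w3 R w0 but not w0 R w0.
R is not serial: w2 has no R-successor.
(A) the dual of axiom 4: valid iff R is transitive. R is not transitive — not valid.
(B) Pq → NPq is axiom 5, which corresponds to the euclidean property. R is not euclidean — not valid.
(C) Nq → Pq (axiom D) characterises the serial frames. R is not serial — not valid.
(D) the dual of axiom B: valid iff R is symmetric. R is not symmetric — not valid.
(E) q → Pq is the dual of axiom T, which corresponds to reflexivity. R is not reflexive — not valid.

none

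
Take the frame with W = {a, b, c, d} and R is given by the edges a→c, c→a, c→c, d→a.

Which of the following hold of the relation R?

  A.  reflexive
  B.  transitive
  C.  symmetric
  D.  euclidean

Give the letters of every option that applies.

none

(A) not reflexive: not a R a.
(B) not transitive: a R c and c R a but not a R a.
(C) not symmetric: d R a but not a R d.
(D) not euclidean: c R a and c R a but not a R a.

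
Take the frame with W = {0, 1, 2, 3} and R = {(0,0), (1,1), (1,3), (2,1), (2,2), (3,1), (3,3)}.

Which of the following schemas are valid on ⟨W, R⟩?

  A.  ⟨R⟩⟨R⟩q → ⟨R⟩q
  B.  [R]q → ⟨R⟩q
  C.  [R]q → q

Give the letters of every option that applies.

R is reflexive: each world relates to itself.
R is not transitive: 2 R 1 and 1 R 3 but not 2 R 3.
R is serial: every world has an R-successor.
(A) ⟨R⟩⟨R⟩q → ⟨R⟩q (the dual of axiom 4) characterises the transitive frames. R is not transitive — not valid.
(B) [R]q → ⟨R⟩q (axiom D) characterises the serial frames. R is serial — valid.
(C) axiom T: valid iff R is reflexive. R is reflexive — valid.

B, C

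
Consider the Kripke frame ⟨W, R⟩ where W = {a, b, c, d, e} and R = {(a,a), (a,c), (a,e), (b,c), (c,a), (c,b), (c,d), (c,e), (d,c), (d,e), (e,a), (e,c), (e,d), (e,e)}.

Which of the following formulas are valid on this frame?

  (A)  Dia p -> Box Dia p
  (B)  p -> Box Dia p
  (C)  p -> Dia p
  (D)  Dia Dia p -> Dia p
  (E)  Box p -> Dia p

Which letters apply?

R is not reflexive: not b R b.
R is symmetric: every R-edge is matched by its reverse.
R is not transitive: a R c and c R b but not a R b.
R is not euclidean: c R a and c R b but not a R b.
R is serial: every world has an R-successor.
(A) Dia p -> Box Dia p is axiom 5; it is valid on a frame exactly when R is euclidean. R is not euclidean, so not valid.
(B) p -> Box Dia p is axiom B; it is valid on a frame exactly when R is symmetric. R is symmetric, so valid.
(C) the dual of axiom T: valid iff R is reflexive. R is not reflexive — not valid.
(D) Dia Dia p -> Dia p is the dual of axiom 4; it is valid on a frame exactly when R is transitive. R is not transitive, so not valid.
(E) Box p -> Dia p (axiom D) characterises the serial frames. R is serial — valid.

B, E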